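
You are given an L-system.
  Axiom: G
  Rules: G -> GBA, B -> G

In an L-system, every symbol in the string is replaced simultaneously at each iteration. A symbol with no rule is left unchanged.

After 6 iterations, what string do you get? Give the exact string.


Step 0: G
Step 1: GBA
Step 2: GBAGA
Step 3: GBAGAGBAA
Step 4: GBAGAGBAAGBAGAA
Step 5: GBAGAGBAAGBAGAAGBAGAGBAAA
Step 6: GBAGAGBAAGBAGAAGBAGAGBAAAGBAGAGBAAGBAGAAA

Answer: GBAGAGBAAGBAGAAGBAGAGBAAAGBAGAGBAAGBAGAAA


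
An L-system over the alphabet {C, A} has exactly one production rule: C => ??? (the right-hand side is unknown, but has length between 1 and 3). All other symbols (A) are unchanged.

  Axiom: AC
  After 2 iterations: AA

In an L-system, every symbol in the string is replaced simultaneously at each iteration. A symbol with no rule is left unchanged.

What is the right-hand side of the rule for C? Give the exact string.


Trying C => A:
  Step 0: AC
  Step 1: AA
  Step 2: AA
Matches the given result.

Answer: A


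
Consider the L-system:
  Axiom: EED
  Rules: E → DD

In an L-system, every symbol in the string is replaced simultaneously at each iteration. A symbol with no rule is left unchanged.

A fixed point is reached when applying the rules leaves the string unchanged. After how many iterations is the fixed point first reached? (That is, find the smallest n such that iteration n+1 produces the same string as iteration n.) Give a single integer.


Answer: 1

Derivation:
Step 0: EED
Step 1: DDDDD
Step 2: DDDDD  (unchanged — fixed point at step 1)


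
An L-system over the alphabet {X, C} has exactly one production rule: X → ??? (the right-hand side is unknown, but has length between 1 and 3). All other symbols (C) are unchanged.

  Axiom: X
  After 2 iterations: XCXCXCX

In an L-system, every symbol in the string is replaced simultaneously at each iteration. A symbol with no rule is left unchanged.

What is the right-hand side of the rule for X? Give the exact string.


Trying X → XCX:
  Step 0: X
  Step 1: XCX
  Step 2: XCXCXCX
Matches the given result.

Answer: XCX


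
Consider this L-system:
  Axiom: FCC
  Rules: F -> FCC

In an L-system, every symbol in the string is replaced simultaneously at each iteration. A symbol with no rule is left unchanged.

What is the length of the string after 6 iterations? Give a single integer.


Step 0: length = 3
Step 1: length = 5
Step 2: length = 7
Step 3: length = 9
Step 4: length = 11
Step 5: length = 13
Step 6: length = 15

Answer: 15


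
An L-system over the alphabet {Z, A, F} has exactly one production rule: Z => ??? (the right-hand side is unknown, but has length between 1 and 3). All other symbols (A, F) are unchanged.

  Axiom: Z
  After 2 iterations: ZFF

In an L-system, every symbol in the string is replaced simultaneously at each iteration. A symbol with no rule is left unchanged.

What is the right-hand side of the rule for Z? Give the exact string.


Trying Z => ZF:
  Step 0: Z
  Step 1: ZF
  Step 2: ZFF
Matches the given result.

Answer: ZF


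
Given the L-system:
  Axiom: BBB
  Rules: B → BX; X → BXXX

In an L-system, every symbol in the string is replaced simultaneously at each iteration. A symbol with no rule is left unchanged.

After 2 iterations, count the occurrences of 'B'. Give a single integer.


Answer: 6

Derivation:
Step 0: BBB  (3 'B')
Step 1: BXBXBX  (3 'B')
Step 2: BXBXXXBXBXXXBXBXXX  (6 'B')


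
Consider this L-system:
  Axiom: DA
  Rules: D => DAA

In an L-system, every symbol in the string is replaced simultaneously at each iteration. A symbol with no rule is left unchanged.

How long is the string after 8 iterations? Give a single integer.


Step 0: length = 2
Step 1: length = 4
Step 2: length = 6
Step 3: length = 8
Step 4: length = 10
Step 5: length = 12
Step 6: length = 14
Step 7: length = 16
Step 8: length = 18

Answer: 18


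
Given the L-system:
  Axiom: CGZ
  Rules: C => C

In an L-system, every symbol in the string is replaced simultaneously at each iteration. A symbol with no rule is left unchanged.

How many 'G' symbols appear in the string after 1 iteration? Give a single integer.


Answer: 1

Derivation:
Step 0: CGZ  (1 'G')
Step 1: CGZ  (1 'G')


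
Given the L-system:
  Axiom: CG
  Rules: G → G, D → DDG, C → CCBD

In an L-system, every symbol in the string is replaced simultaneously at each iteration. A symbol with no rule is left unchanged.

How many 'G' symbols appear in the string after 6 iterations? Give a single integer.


Step 0: CG  (1 'G')
Step 1: CCBDG  (1 'G')
Step 2: CCBDCCBDBDDGG  (2 'G')
Step 3: CCBDCCBDBDDGCCBDCCBDBDDGBDDGDDGGG  (6 'G')
Step 4: CCBDCCBDBDDGCCBDCCBDBDDGBDDGDDGGCCBDCCBDBDDGCCBDCCBDBDDGBDDGDDGGBDDGDDGGDDGDDGGGG  (18 'G')
Step 5: CCBDCCBDBDDGCCBDCCBDBDDGBDDGDDGGCCBDCCBDBDDGCCBDCCBDBDDGBDDGDDGGBDDGDDGGDDGDDGGGCCBDCCBDBDDGCCBDCCBDBDDGBDDGDDGGCCBDCCBDBDDGCCBDCCBDBDDGBDDGDDGGBDDGDDGGDDGDDGGGBDDGDDGGDDGDDGGGDDGDDGGDDGDDGGGGG  (50 'G')
Step 6: CCBDCCBDBDDGCCBDCCBDBDDGBDDGDDGGCCBDCCBDBDDGCCBDCCBDBDDGBDDGDDGGBDDGDDGGDDGDDGGGCCBDCCBDBDDGCCBDCCBDBDDGBDDGDDGGCCBDCCBDBDDGCCBDCCBDBDDGBDDGDDGGBDDGDDGGDDGDDGGGBDDGDDGGDDGDDGGGDDGDDGGDDGDDGGGGCCBDCCBDBDDGCCBDCCBDBDDGBDDGDDGGCCBDCCBDBDDGCCBDCCBDBDDGBDDGDDGGBDDGDDGGDDGDDGGGCCBDCCBDBDDGCCBDCCBDBDDGBDDGDDGGCCBDCCBDBDDGCCBDCCBDBDDGBDDGDDGGBDDGDDGGDDGDDGGGBDDGDDGGDDGDDGGGDDGDDGGDDGDDGGGGBDDGDDGGDDGDDGGGDDGDDGGDDGDDGGGGDDGDDGGDDGDDGGGDDGDDGGDDGDDGGGGGG  (130 'G')

Answer: 130


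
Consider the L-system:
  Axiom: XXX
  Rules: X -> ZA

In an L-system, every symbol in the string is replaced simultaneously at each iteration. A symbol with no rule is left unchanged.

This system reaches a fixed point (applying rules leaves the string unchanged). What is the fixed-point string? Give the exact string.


Step 0: XXX
Step 1: ZAZAZA
Step 2: ZAZAZA  (unchanged — fixed point at step 1)

Answer: ZAZAZA


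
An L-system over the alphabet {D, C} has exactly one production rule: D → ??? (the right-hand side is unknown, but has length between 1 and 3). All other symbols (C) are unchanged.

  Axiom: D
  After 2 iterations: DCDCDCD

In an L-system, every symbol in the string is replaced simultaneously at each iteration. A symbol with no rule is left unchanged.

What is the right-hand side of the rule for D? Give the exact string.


Answer: DCD

Derivation:
Trying D → DCD:
  Step 0: D
  Step 1: DCD
  Step 2: DCDCDCD
Matches the given result.


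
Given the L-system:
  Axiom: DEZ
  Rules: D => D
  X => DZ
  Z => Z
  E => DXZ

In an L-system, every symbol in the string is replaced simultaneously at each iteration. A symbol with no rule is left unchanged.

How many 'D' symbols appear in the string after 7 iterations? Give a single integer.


Answer: 3

Derivation:
Step 0: DEZ  (1 'D')
Step 1: DDXZZ  (2 'D')
Step 2: DDDZZZ  (3 'D')
Step 3: DDDZZZ  (3 'D')
Step 4: DDDZZZ  (3 'D')
Step 5: DDDZZZ  (3 'D')
Step 6: DDDZZZ  (3 'D')
Step 7: DDDZZZ  (3 'D')


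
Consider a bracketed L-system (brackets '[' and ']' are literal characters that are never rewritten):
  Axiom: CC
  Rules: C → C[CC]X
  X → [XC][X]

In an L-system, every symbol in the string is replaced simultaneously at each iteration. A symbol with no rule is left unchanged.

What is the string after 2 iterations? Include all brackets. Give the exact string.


Answer: C[CC]X[C[CC]XC[CC]X][XC][X]C[CC]X[C[CC]XC[CC]X][XC][X]

Derivation:
Step 0: CC
Step 1: C[CC]XC[CC]X
Step 2: C[CC]X[C[CC]XC[CC]X][XC][X]C[CC]X[C[CC]XC[CC]X][XC][X]


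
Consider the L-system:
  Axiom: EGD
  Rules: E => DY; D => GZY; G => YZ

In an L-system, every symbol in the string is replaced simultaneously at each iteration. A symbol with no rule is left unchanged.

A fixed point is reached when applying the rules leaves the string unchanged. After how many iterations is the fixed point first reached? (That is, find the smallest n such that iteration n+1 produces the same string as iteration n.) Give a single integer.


Answer: 3

Derivation:
Step 0: EGD
Step 1: DYYZGZY
Step 2: GZYYYZYZZY
Step 3: YZZYYYZYZZY
Step 4: YZZYYYZYZZY  (unchanged — fixed point at step 3)


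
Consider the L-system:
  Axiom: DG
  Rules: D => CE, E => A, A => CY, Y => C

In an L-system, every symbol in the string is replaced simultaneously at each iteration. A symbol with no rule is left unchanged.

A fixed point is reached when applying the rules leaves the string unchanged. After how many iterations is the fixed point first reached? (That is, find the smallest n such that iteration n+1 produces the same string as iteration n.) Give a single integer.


Answer: 4

Derivation:
Step 0: DG
Step 1: CEG
Step 2: CAG
Step 3: CCYG
Step 4: CCCG
Step 5: CCCG  (unchanged — fixed point at step 4)


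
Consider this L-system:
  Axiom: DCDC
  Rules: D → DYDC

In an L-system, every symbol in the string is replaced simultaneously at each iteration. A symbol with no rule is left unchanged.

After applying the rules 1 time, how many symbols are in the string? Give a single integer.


Step 0: length = 4
Step 1: length = 10

Answer: 10


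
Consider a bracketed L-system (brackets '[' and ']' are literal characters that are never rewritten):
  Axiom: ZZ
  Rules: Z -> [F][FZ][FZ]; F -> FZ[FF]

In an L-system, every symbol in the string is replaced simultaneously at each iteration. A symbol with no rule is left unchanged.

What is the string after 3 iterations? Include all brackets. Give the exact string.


Answer: [FZ[FF][F][FZ][FZ][FZ[FF]FZ[FF]]][FZ[FF][F][FZ][FZ][FZ[FF]FZ[FF]][FZ[FF]][FZ[FF][F][FZ][FZ]][FZ[FF][F][FZ][FZ]]][FZ[FF][F][FZ][FZ][FZ[FF]FZ[FF]][FZ[FF]][FZ[FF][F][FZ][FZ]][FZ[FF][F][FZ][FZ]]][FZ[FF][F][FZ][FZ][FZ[FF]FZ[FF]]][FZ[FF][F][FZ][FZ][FZ[FF]FZ[FF]][FZ[FF]][FZ[FF][F][FZ][FZ]][FZ[FF][F][FZ][FZ]]][FZ[FF][F][FZ][FZ][FZ[FF]FZ[FF]][FZ[FF]][FZ[FF][F][FZ][FZ]][FZ[FF][F][FZ][FZ]]]

Derivation:
Step 0: ZZ
Step 1: [F][FZ][FZ][F][FZ][FZ]
Step 2: [FZ[FF]][FZ[FF][F][FZ][FZ]][FZ[FF][F][FZ][FZ]][FZ[FF]][FZ[FF][F][FZ][FZ]][FZ[FF][F][FZ][FZ]]
Step 3: [FZ[FF][F][FZ][FZ][FZ[FF]FZ[FF]]][FZ[FF][F][FZ][FZ][FZ[FF]FZ[FF]][FZ[FF]][FZ[FF][F][FZ][FZ]][FZ[FF][F][FZ][FZ]]][FZ[FF][F][FZ][FZ][FZ[FF]FZ[FF]][FZ[FF]][FZ[FF][F][FZ][FZ]][FZ[FF][F][FZ][FZ]]][FZ[FF][F][FZ][FZ][FZ[FF]FZ[FF]]][FZ[FF][F][FZ][FZ][FZ[FF]FZ[FF]][FZ[FF]][FZ[FF][F][FZ][FZ]][FZ[FF][F][FZ][FZ]]][FZ[FF][F][FZ][FZ][FZ[FF]FZ[FF]][FZ[FF]][FZ[FF][F][FZ][FZ]][FZ[FF][F][FZ][FZ]]]


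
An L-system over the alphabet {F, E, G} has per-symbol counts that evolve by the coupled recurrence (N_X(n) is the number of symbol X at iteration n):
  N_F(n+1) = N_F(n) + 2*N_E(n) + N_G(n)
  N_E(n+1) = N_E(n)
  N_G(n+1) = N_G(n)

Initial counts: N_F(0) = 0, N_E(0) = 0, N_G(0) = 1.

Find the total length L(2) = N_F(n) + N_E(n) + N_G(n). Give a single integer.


Answer: 3

Derivation:
Step 0: N_F=0, N_E=0, N_G=1, L=1
Step 1: N_F=1, N_E=0, N_G=1, L=2
Step 2: N_F=2, N_E=0, N_G=1, L=3


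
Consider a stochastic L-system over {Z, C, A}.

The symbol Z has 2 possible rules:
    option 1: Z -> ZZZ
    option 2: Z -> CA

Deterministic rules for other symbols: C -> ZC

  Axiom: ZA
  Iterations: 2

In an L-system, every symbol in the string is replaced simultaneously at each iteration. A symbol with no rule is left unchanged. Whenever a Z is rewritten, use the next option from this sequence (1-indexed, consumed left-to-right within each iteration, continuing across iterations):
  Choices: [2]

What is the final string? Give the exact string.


Step 0: ZA
Step 1: CAA  (used choices [2])
Step 2: ZCAA  (used choices [])

Answer: ZCAA


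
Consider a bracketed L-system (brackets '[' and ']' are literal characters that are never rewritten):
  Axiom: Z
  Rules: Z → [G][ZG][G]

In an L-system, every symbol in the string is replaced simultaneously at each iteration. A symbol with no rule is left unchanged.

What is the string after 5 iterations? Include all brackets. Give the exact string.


Step 0: Z
Step 1: [G][ZG][G]
Step 2: [G][[G][ZG][G]G][G]
Step 3: [G][[G][[G][ZG][G]G][G]G][G]
Step 4: [G][[G][[G][[G][ZG][G]G][G]G][G]G][G]
Step 5: [G][[G][[G][[G][[G][ZG][G]G][G]G][G]G][G]G][G]

Answer: [G][[G][[G][[G][[G][ZG][G]G][G]G][G]G][G]G][G]


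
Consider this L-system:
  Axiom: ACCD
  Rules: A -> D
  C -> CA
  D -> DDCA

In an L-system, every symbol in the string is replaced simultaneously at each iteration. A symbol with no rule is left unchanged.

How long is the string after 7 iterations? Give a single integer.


Step 0: length = 4
Step 1: length = 9
Step 2: length = 21
Step 3: length = 54
Step 4: length = 141
Step 5: length = 369
Step 6: length = 966
Step 7: length = 2529

Answer: 2529


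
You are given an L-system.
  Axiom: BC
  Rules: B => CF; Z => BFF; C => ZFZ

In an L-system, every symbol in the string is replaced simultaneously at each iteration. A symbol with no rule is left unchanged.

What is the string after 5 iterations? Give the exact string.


Step 0: BC
Step 1: CFZFZ
Step 2: ZFZFBFFFBFF
Step 3: BFFFBFFFCFFFFCFFF
Step 4: CFFFFCFFFFZFZFFFFZFZFFF
Step 5: ZFZFFFFZFZFFFFBFFFBFFFFFFBFFFBFFFFF

Answer: ZFZFFFFZFZFFFFBFFFBFFFFFFBFFFBFFFFF


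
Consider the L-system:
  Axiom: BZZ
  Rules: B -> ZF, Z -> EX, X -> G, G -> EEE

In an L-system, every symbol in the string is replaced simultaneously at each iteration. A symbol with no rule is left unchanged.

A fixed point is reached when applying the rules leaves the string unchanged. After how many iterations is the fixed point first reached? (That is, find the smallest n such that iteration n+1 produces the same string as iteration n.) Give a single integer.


Answer: 4

Derivation:
Step 0: BZZ
Step 1: ZFEXEX
Step 2: EXFEGEG
Step 3: EGFEEEEEEEE
Step 4: EEEEFEEEEEEEE
Step 5: EEEEFEEEEEEEE  (unchanged — fixed point at step 4)


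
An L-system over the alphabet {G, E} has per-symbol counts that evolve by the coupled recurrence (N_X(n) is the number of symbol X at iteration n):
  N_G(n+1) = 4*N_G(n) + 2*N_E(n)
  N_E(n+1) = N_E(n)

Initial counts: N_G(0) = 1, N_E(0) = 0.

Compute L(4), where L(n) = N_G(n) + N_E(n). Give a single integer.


Step 0: N_G=1, N_E=0, L=1
Step 1: N_G=4, N_E=0, L=4
Step 2: N_G=16, N_E=0, L=16
Step 3: N_G=64, N_E=0, L=64
Step 4: N_G=256, N_E=0, L=256

Answer: 256


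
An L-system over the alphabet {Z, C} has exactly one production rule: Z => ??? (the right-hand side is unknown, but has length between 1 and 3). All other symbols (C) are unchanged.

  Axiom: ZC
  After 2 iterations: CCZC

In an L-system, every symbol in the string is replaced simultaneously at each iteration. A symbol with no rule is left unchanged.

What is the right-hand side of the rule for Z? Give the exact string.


Trying Z => CZ:
  Step 0: ZC
  Step 1: CZC
  Step 2: CCZC
Matches the given result.

Answer: CZ


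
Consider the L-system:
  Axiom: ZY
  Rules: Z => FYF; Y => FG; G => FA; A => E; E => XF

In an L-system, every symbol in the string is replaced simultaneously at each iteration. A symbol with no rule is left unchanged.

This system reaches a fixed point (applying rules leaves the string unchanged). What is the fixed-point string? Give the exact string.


Answer: FFFXFFFFXF

Derivation:
Step 0: ZY
Step 1: FYFFG
Step 2: FFGFFFA
Step 3: FFFAFFFE
Step 4: FFFEFFFXF
Step 5: FFFXFFFFXF
Step 6: FFFXFFFFXF  (unchanged — fixed point at step 5)


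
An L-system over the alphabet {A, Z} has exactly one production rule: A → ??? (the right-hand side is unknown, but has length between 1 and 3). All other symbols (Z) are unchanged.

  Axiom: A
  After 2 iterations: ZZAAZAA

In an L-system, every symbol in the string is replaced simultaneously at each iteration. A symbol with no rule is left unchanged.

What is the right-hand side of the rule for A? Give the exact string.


Trying A → ZAA:
  Step 0: A
  Step 1: ZAA
  Step 2: ZZAAZAA
Matches the given result.

Answer: ZAA


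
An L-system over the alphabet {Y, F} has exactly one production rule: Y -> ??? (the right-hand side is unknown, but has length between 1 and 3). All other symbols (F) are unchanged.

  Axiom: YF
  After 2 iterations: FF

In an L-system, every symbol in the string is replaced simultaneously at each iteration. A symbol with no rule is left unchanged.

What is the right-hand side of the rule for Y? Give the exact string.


Answer: F

Derivation:
Trying Y -> F:
  Step 0: YF
  Step 1: FF
  Step 2: FF
Matches the given result.


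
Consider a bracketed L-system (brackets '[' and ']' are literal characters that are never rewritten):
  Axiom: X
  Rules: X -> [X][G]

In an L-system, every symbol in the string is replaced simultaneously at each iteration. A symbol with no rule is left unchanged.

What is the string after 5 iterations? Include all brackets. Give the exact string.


Answer: [[[[[X][G]][G]][G]][G]][G]

Derivation:
Step 0: X
Step 1: [X][G]
Step 2: [[X][G]][G]
Step 3: [[[X][G]][G]][G]
Step 4: [[[[X][G]][G]][G]][G]
Step 5: [[[[[X][G]][G]][G]][G]][G]


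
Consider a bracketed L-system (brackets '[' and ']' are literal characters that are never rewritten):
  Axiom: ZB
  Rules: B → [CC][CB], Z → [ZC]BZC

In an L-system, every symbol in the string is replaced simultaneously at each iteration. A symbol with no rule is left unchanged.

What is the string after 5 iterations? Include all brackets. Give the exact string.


Answer: [[[[[ZC]BZCC][CC][CB][ZC]BZCCC][CC][C[CC][CB]][[ZC]BZCC][CC][CB][ZC]BZCCCC][CC][C[CC][C[CC][CB]]][[[ZC]BZCC][CC][CB][ZC]BZCCC][CC][C[CC][CB]][[ZC]BZCC][CC][CB][ZC]BZCCCCC][CC][C[CC][C[CC][C[CC][CB]]]][[[[ZC]BZCC][CC][CB][ZC]BZCCC][CC][C[CC][CB]][[ZC]BZCC][CC][CB][ZC]BZCCCC][CC][C[CC][C[CC][CB]]][[[ZC]BZCC][CC][CB][ZC]BZCCC][CC][C[CC][CB]][[ZC]BZCC][CC][CB][ZC]BZCCCCC[CC][C[CC][C[CC][C[CC][C[CC][CB]]]]]

Derivation:
Step 0: ZB
Step 1: [ZC]BZC[CC][CB]
Step 2: [[ZC]BZCC][CC][CB][ZC]BZCC[CC][C[CC][CB]]
Step 3: [[[ZC]BZCC][CC][CB][ZC]BZCCC][CC][C[CC][CB]][[ZC]BZCC][CC][CB][ZC]BZCCC[CC][C[CC][C[CC][CB]]]
Step 4: [[[[ZC]BZCC][CC][CB][ZC]BZCCC][CC][C[CC][CB]][[ZC]BZCC][CC][CB][ZC]BZCCCC][CC][C[CC][C[CC][CB]]][[[ZC]BZCC][CC][CB][ZC]BZCCC][CC][C[CC][CB]][[ZC]BZCC][CC][CB][ZC]BZCCCC[CC][C[CC][C[CC][C[CC][CB]]]]
Step 5: [[[[[ZC]BZCC][CC][CB][ZC]BZCCC][CC][C[CC][CB]][[ZC]BZCC][CC][CB][ZC]BZCCCC][CC][C[CC][C[CC][CB]]][[[ZC]BZCC][CC][CB][ZC]BZCCC][CC][C[CC][CB]][[ZC]BZCC][CC][CB][ZC]BZCCCCC][CC][C[CC][C[CC][C[CC][CB]]]][[[[ZC]BZCC][CC][CB][ZC]BZCCC][CC][C[CC][CB]][[ZC]BZCC][CC][CB][ZC]BZCCCC][CC][C[CC][C[CC][CB]]][[[ZC]BZCC][CC][CB][ZC]BZCCC][CC][C[CC][CB]][[ZC]BZCC][CC][CB][ZC]BZCCCCC[CC][C[CC][C[CC][C[CC][C[CC][CB]]]]]


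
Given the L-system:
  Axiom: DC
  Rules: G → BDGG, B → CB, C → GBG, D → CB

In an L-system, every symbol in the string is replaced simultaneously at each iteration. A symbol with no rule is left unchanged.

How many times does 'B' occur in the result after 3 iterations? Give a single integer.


Step 0: DC  (0 'B')
Step 1: CBGBG  (2 'B')
Step 2: GBGCBBDGGCBBDGG  (5 'B')
Step 3: BDGGCBBDGGGBGCBCBCBBDGGBDGGGBGCBCBCBBDGGBDGG  (15 'B')

Answer: 15


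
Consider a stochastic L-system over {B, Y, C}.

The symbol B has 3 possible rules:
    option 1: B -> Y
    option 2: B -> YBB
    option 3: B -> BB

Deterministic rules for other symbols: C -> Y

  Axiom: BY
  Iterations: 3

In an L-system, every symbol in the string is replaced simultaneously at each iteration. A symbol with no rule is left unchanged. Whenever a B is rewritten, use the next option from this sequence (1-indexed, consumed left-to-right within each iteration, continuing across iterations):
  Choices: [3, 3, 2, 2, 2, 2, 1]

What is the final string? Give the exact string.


Step 0: BY
Step 1: BBY  (used choices [3])
Step 2: BBYBBY  (used choices [3, 2])
Step 3: YBBYBBYYBBYY  (used choices [2, 2, 2, 1])

Answer: YBBYBBYYBBYY


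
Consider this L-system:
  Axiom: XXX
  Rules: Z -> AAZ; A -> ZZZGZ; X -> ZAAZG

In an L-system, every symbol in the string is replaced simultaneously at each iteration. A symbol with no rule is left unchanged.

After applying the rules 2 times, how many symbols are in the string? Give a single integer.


Answer: 51

Derivation:
Step 0: length = 3
Step 1: length = 15
Step 2: length = 51


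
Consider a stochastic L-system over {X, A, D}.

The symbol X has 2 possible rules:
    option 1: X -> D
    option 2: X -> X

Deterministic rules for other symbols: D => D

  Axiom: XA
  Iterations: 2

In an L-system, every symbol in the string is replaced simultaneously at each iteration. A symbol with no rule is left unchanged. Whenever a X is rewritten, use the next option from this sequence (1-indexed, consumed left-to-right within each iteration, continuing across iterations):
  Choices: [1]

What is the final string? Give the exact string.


Step 0: XA
Step 1: DA  (used choices [1])
Step 2: DA  (used choices [])

Answer: DA


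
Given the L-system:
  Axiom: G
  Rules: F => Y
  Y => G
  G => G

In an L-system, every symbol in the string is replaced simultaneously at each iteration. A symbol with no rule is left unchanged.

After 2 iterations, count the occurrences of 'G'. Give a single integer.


Answer: 1

Derivation:
Step 0: G  (1 'G')
Step 1: G  (1 'G')
Step 2: G  (1 'G')


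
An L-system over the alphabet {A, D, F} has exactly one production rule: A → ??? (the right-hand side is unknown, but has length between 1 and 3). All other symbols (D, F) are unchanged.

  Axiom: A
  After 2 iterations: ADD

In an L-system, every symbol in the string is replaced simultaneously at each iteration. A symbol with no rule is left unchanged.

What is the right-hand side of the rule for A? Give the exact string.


Answer: AD

Derivation:
Trying A → AD:
  Step 0: A
  Step 1: AD
  Step 2: ADD
Matches the given result.


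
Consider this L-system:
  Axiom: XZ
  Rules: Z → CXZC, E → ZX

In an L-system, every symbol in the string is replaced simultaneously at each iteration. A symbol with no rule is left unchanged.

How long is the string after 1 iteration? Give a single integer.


Step 0: length = 2
Step 1: length = 5

Answer: 5


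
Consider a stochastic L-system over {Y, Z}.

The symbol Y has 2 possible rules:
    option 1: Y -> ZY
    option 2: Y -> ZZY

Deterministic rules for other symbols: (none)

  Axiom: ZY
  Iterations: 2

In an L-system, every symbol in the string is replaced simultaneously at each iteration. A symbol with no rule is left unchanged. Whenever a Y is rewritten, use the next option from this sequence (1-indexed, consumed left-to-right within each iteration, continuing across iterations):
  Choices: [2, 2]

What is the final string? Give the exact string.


Step 0: ZY
Step 1: ZZZY  (used choices [2])
Step 2: ZZZZZY  (used choices [2])

Answer: ZZZZZY


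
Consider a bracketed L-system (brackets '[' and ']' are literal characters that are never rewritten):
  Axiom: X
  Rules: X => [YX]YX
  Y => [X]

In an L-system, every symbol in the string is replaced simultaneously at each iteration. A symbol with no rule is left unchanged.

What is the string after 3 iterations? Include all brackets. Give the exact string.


Answer: [[[YX]YX][[X][YX]YX][X][YX]YX][[YX]YX][[X][YX]YX][X][YX]YX

Derivation:
Step 0: X
Step 1: [YX]YX
Step 2: [[X][YX]YX][X][YX]YX
Step 3: [[[YX]YX][[X][YX]YX][X][YX]YX][[YX]YX][[X][YX]YX][X][YX]YX


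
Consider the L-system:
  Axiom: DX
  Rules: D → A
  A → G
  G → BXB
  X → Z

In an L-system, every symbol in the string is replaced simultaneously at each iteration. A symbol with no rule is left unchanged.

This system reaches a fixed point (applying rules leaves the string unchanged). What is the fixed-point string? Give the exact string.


Step 0: DX
Step 1: AZ
Step 2: GZ
Step 3: BXBZ
Step 4: BZBZ
Step 5: BZBZ  (unchanged — fixed point at step 4)

Answer: BZBZ


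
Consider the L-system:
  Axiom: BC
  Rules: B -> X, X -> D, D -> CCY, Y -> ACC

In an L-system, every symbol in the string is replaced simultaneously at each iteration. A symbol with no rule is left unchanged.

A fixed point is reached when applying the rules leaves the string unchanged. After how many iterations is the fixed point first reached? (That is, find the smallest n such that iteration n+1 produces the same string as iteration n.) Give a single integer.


Step 0: BC
Step 1: XC
Step 2: DC
Step 3: CCYC
Step 4: CCACCC
Step 5: CCACCC  (unchanged — fixed point at step 4)

Answer: 4


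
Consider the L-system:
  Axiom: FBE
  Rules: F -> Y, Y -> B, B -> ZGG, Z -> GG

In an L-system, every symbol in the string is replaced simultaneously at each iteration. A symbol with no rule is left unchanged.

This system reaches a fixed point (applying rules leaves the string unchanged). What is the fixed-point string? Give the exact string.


Step 0: FBE
Step 1: YZGGE
Step 2: BGGGGE
Step 3: ZGGGGGGE
Step 4: GGGGGGGGE
Step 5: GGGGGGGGE  (unchanged — fixed point at step 4)

Answer: GGGGGGGGE


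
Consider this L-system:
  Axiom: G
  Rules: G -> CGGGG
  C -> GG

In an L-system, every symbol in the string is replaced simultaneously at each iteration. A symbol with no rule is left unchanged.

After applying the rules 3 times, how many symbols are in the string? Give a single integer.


Step 0: length = 1
Step 1: length = 5
Step 2: length = 22
Step 3: length = 98

Answer: 98


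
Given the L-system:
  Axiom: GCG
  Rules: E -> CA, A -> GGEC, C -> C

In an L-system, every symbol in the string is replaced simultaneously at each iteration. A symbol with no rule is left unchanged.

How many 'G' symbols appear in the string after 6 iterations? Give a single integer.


Step 0: GCG  (2 'G')
Step 1: GCG  (2 'G')
Step 2: GCG  (2 'G')
Step 3: GCG  (2 'G')
Step 4: GCG  (2 'G')
Step 5: GCG  (2 'G')
Step 6: GCG  (2 'G')

Answer: 2


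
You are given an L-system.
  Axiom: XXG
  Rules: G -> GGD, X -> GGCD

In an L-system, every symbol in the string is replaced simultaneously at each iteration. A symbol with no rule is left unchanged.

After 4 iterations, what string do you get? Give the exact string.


Step 0: XXG
Step 1: GGCDGGCDGGD
Step 2: GGDGGDCDGGDGGDCDGGDGGDD
Step 3: GGDGGDDGGDGGDDCDGGDGGDDGGDGGDDCDGGDGGDDGGDGGDDD
Step 4: GGDGGDDGGDGGDDDGGDGGDDGGDGGDDDCDGGDGGDDGGDGGDDDGGDGGDDGGDGGDDDCDGGDGGDDGGDGGDDDGGDGGDDGGDGGDDDD

Answer: GGDGGDDGGDGGDDDGGDGGDDGGDGGDDDCDGGDGGDDGGDGGDDDGGDGGDDGGDGGDDDCDGGDGGDDGGDGGDDDGGDGGDDGGDGGDDDD


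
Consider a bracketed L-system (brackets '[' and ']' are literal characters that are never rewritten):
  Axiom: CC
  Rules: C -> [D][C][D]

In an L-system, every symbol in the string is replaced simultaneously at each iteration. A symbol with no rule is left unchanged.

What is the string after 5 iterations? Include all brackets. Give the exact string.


Step 0: CC
Step 1: [D][C][D][D][C][D]
Step 2: [D][[D][C][D]][D][D][[D][C][D]][D]
Step 3: [D][[D][[D][C][D]][D]][D][D][[D][[D][C][D]][D]][D]
Step 4: [D][[D][[D][[D][C][D]][D]][D]][D][D][[D][[D][[D][C][D]][D]][D]][D]
Step 5: [D][[D][[D][[D][[D][C][D]][D]][D]][D]][D][D][[D][[D][[D][[D][C][D]][D]][D]][D]][D]

Answer: [D][[D][[D][[D][[D][C][D]][D]][D]][D]][D][D][[D][[D][[D][[D][C][D]][D]][D]][D]][D]


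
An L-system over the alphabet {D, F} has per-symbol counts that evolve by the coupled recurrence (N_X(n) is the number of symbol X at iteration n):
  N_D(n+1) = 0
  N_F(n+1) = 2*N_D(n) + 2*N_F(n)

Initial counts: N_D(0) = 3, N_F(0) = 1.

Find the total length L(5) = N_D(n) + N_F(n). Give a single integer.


Step 0: N_D=3, N_F=1, L=4
Step 1: N_D=0, N_F=8, L=8
Step 2: N_D=0, N_F=16, L=16
Step 3: N_D=0, N_F=32, L=32
Step 4: N_D=0, N_F=64, L=64
Step 5: N_D=0, N_F=128, L=128

Answer: 128


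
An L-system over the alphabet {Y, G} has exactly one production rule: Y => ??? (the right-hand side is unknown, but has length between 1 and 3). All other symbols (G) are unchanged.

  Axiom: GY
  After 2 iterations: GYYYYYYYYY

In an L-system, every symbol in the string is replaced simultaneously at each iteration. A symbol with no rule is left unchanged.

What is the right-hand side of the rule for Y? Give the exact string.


Answer: YYY

Derivation:
Trying Y => YYY:
  Step 0: GY
  Step 1: GYYY
  Step 2: GYYYYYYYYY
Matches the given result.


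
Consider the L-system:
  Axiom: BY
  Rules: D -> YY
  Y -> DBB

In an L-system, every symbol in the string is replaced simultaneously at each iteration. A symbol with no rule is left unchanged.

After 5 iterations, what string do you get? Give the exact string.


Answer: BDBBDBBBBDBBDBBBBBB

Derivation:
Step 0: BY
Step 1: BDBB
Step 2: BYYBB
Step 3: BDBBDBBBB
Step 4: BYYBBYYBBBB
Step 5: BDBBDBBBBDBBDBBBBBB


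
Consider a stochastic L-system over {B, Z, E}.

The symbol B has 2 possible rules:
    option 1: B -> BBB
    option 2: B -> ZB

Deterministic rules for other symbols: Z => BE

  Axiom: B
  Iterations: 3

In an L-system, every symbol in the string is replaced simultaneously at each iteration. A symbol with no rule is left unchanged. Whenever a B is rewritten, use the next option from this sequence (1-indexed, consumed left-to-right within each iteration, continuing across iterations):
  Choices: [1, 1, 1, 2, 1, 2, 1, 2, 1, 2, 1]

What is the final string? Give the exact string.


Answer: BBBZBBBBZBBBBZBBEBBB

Derivation:
Step 0: B
Step 1: BBB  (used choices [1])
Step 2: BBBBBBZB  (used choices [1, 1, 2])
Step 3: BBBZBBBBZBBBBZBBEBBB  (used choices [1, 2, 1, 2, 1, 2, 1])


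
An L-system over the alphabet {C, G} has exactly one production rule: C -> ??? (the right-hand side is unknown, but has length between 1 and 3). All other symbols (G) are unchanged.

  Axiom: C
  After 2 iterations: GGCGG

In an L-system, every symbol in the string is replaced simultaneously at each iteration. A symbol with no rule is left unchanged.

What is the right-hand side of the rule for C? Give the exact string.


Answer: GCG

Derivation:
Trying C -> GCG:
  Step 0: C
  Step 1: GCG
  Step 2: GGCGG
Matches the given result.


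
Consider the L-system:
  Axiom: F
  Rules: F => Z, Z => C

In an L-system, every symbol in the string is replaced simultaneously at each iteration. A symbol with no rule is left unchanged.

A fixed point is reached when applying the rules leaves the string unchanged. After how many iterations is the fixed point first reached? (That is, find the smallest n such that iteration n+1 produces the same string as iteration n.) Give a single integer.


Step 0: F
Step 1: Z
Step 2: C
Step 3: C  (unchanged — fixed point at step 2)

Answer: 2


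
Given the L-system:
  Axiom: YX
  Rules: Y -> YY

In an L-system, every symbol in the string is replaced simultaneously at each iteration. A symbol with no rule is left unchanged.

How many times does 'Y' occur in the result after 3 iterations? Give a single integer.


Answer: 8

Derivation:
Step 0: YX  (1 'Y')
Step 1: YYX  (2 'Y')
Step 2: YYYYX  (4 'Y')
Step 3: YYYYYYYYX  (8 'Y')


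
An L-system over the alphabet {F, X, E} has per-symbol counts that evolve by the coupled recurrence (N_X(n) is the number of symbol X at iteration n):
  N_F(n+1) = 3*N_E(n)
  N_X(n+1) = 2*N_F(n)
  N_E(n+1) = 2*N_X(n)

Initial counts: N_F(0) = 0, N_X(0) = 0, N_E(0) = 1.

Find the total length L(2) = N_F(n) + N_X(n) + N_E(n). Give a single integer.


Answer: 6

Derivation:
Step 0: N_F=0, N_X=0, N_E=1, L=1
Step 1: N_F=3, N_X=0, N_E=0, L=3
Step 2: N_F=0, N_X=6, N_E=0, L=6


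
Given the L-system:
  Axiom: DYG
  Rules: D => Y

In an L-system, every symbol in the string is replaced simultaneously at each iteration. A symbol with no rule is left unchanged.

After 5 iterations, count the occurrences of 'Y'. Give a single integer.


Step 0: DYG  (1 'Y')
Step 1: YYG  (2 'Y')
Step 2: YYG  (2 'Y')
Step 3: YYG  (2 'Y')
Step 4: YYG  (2 'Y')
Step 5: YYG  (2 'Y')

Answer: 2


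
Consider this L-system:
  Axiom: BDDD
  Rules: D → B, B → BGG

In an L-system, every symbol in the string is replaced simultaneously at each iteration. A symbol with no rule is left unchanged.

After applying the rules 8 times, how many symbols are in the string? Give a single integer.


Step 0: length = 4
Step 1: length = 6
Step 2: length = 14
Step 3: length = 22
Step 4: length = 30
Step 5: length = 38
Step 6: length = 46
Step 7: length = 54
Step 8: length = 62

Answer: 62


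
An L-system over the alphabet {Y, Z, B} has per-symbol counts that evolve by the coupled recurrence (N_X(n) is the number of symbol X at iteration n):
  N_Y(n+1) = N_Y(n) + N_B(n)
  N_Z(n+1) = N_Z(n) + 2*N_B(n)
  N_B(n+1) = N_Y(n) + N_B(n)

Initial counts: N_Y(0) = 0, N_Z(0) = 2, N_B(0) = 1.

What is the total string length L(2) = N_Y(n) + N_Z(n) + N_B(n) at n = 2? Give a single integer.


Answer: 10

Derivation:
Step 0: N_Y=0, N_Z=2, N_B=1, L=3
Step 1: N_Y=1, N_Z=4, N_B=1, L=6
Step 2: N_Y=2, N_Z=6, N_B=2, L=10


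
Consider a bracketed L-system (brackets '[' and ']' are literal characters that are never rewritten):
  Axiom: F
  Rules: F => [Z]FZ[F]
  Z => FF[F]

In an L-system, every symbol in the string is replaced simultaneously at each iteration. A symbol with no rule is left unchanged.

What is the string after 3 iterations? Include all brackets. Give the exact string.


Answer: [[Z]FZ[F][Z]FZ[F][[Z]FZ[F]]][FF[F]][Z]FZ[F]FF[F][[Z]FZ[F]][Z]FZ[F][Z]FZ[F][[Z]FZ[F]][[FF[F]][Z]FZ[F]FF[F][[Z]FZ[F]]]

Derivation:
Step 0: F
Step 1: [Z]FZ[F]
Step 2: [FF[F]][Z]FZ[F]FF[F][[Z]FZ[F]]
Step 3: [[Z]FZ[F][Z]FZ[F][[Z]FZ[F]]][FF[F]][Z]FZ[F]FF[F][[Z]FZ[F]][Z]FZ[F][Z]FZ[F][[Z]FZ[F]][[FF[F]][Z]FZ[F]FF[F][[Z]FZ[F]]]


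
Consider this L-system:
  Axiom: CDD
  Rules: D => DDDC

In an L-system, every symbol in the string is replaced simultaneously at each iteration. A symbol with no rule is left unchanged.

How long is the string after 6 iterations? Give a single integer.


Answer: 2187

Derivation:
Step 0: length = 3
Step 1: length = 9
Step 2: length = 27
Step 3: length = 81
Step 4: length = 243
Step 5: length = 729
Step 6: length = 2187


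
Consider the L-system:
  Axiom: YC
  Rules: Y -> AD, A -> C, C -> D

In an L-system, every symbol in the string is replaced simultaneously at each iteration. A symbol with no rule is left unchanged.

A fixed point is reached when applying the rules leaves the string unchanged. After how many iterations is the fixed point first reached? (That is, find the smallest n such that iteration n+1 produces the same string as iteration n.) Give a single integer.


Step 0: YC
Step 1: ADD
Step 2: CDD
Step 3: DDD
Step 4: DDD  (unchanged — fixed point at step 3)

Answer: 3


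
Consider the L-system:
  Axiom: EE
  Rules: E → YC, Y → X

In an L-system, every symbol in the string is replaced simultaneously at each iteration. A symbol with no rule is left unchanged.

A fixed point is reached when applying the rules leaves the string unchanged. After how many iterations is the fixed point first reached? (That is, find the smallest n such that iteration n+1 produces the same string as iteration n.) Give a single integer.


Step 0: EE
Step 1: YCYC
Step 2: XCXC
Step 3: XCXC  (unchanged — fixed point at step 2)

Answer: 2


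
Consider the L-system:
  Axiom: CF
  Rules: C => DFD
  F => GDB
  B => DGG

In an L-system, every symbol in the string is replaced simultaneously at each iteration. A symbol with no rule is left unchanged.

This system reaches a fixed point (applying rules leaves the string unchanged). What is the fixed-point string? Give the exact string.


Answer: DGDDGGDGDDGG

Derivation:
Step 0: CF
Step 1: DFDGDB
Step 2: DGDBDGDDGG
Step 3: DGDDGGDGDDGG
Step 4: DGDDGGDGDDGG  (unchanged — fixed point at step 3)


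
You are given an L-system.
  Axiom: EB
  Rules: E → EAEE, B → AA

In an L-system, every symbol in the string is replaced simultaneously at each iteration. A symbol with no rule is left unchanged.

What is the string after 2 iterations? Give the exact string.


Answer: EAEEAEAEEEAEEAA

Derivation:
Step 0: EB
Step 1: EAEEAA
Step 2: EAEEAEAEEEAEEAA


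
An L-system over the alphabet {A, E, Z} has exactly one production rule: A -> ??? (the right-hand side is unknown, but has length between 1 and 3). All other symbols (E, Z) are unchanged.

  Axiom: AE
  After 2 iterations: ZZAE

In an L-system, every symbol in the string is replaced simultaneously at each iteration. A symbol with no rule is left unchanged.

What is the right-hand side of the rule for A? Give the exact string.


Trying A -> ZA:
  Step 0: AE
  Step 1: ZAE
  Step 2: ZZAE
Matches the given result.

Answer: ZA


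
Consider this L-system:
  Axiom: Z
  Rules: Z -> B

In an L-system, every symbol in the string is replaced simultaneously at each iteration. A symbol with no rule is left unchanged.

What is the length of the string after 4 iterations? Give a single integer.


Step 0: length = 1
Step 1: length = 1
Step 2: length = 1
Step 3: length = 1
Step 4: length = 1

Answer: 1


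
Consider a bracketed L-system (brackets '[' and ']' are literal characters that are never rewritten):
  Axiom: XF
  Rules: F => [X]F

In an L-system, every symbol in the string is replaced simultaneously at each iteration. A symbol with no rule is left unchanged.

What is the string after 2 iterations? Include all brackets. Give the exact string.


Step 0: XF
Step 1: X[X]F
Step 2: X[X][X]F

Answer: X[X][X]F


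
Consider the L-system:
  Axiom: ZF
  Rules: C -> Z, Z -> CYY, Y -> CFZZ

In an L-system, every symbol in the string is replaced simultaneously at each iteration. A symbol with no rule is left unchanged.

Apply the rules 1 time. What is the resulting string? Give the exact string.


Step 0: ZF
Step 1: CYYF

Answer: CYYF


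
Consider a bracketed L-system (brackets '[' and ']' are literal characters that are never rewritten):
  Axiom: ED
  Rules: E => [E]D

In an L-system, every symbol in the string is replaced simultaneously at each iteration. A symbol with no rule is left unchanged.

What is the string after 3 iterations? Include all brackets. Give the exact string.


Step 0: ED
Step 1: [E]DD
Step 2: [[E]D]DD
Step 3: [[[E]D]D]DD

Answer: [[[E]D]D]DD


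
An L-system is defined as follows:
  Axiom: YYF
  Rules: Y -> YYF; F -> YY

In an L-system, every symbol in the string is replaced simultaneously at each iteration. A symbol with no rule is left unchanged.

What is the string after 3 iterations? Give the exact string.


Step 0: YYF
Step 1: YYFYYFYY
Step 2: YYFYYFYYYYFYYFYYYYFYYF
Step 3: YYFYYFYYYYFYYFYYYYFYYFYYFYYFYYYYFYYFYYYYFYYFYYFYYFYYYYFYYFYY

Answer: YYFYYFYYYYFYYFYYYYFYYFYYFYYFYYYYFYYFYYYYFYYFYYFYYFYYYYFYYFYY


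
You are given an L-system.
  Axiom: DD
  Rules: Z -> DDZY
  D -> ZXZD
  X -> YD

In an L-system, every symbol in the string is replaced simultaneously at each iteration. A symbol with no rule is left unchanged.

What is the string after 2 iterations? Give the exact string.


Answer: DDZYYDDDZYZXZDDDZYYDDDZYZXZD

Derivation:
Step 0: DD
Step 1: ZXZDZXZD
Step 2: DDZYYDDDZYZXZDDDZYYDDDZYZXZD


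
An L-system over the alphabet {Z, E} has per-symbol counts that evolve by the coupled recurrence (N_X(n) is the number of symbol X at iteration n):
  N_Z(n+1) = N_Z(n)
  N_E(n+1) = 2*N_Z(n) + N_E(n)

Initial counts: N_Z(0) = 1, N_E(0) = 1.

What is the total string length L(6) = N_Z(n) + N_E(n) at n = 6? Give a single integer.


Step 0: N_Z=1, N_E=1, L=2
Step 1: N_Z=1, N_E=3, L=4
Step 2: N_Z=1, N_E=5, L=6
Step 3: N_Z=1, N_E=7, L=8
Step 4: N_Z=1, N_E=9, L=10
Step 5: N_Z=1, N_E=11, L=12
Step 6: N_Z=1, N_E=13, L=14

Answer: 14


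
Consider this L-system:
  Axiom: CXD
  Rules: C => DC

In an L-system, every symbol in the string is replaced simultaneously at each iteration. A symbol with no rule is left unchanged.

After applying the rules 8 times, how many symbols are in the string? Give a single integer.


Step 0: length = 3
Step 1: length = 4
Step 2: length = 5
Step 3: length = 6
Step 4: length = 7
Step 5: length = 8
Step 6: length = 9
Step 7: length = 10
Step 8: length = 11

Answer: 11


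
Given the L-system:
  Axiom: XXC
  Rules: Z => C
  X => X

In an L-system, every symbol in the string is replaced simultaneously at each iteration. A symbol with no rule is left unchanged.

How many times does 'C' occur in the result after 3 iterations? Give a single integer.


Step 0: XXC  (1 'C')
Step 1: XXC  (1 'C')
Step 2: XXC  (1 'C')
Step 3: XXC  (1 'C')

Answer: 1


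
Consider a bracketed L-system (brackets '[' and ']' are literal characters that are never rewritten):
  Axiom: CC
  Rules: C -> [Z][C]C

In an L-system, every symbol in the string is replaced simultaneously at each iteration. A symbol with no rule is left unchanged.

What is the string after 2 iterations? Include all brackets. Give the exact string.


Step 0: CC
Step 1: [Z][C]C[Z][C]C
Step 2: [Z][[Z][C]C][Z][C]C[Z][[Z][C]C][Z][C]C

Answer: [Z][[Z][C]C][Z][C]C[Z][[Z][C]C][Z][C]C
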